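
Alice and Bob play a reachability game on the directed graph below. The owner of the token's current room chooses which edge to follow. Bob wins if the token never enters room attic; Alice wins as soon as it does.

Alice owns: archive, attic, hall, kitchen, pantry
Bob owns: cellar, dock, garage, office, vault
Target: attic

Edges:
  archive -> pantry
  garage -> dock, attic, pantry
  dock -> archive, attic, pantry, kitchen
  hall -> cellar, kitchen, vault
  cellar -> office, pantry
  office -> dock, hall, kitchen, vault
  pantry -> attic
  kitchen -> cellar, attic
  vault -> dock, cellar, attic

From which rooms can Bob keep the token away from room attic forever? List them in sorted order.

A0 = {attic}
A1: add {kitchen, pantry} — pantry (Alice) has pantry→attic; kitchen (Alice) has kitchen→attic.
A2: add {archive, hall} — archive (Alice) has archive→pantry; hall (Alice) has hall→kitchen.
A3: add {dock} — dock (Bob): all of {archive, attic, pantry, kitchen} already in.
A4: add {garage} — garage (Bob): all of {dock, attic, pantry} already in.
A5 = A4; e.g. cellar (Bob) can still go to office. Fixed point.
Alice's attractor = {archive, attic, dock, garage, hall, kitchen, pantry}; Bob avoids the target exactly from the complement.

cellar, office, vault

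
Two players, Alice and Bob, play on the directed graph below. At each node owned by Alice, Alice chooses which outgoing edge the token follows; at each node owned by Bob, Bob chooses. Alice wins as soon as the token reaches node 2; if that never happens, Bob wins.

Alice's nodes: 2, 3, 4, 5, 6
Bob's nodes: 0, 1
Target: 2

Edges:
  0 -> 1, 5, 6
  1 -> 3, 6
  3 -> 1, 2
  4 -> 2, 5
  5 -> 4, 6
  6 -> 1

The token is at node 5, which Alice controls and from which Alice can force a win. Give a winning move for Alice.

4

A0 = {2}
A1: add {3, 4} — 3 (Alice) has 3→2; 4 (Alice) has 4→2.
A2: add {5} — 5 (Alice) has 5→4.
A3 = A2; e.g. 0 (Bob) can still go to 1. Fixed point.
From 5, successor 4 is in the attractor (rank 1); the other successor 6 is not.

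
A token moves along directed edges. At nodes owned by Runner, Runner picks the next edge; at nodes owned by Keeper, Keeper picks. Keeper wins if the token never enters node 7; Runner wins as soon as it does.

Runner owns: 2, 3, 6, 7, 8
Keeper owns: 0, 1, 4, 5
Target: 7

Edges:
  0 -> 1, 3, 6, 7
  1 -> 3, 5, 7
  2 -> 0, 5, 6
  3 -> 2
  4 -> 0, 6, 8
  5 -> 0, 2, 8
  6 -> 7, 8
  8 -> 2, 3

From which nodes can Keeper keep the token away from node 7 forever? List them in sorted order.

0, 1, 4, 5

A0 = {7}
A1: add {6} — 6 (Runner) has 6→7.
A2: add {2} — 2 (Runner) has 2→6.
A3: add {3, 8} — 3 (Runner) has 3→2; 8 (Runner) has 8→2.
A4 = A3; e.g. 0 (Keeper) can still go to 1. Fixed point.
Runner's attractor = {2, 3, 6, 7, 8}; Keeper avoids the target exactly from the complement.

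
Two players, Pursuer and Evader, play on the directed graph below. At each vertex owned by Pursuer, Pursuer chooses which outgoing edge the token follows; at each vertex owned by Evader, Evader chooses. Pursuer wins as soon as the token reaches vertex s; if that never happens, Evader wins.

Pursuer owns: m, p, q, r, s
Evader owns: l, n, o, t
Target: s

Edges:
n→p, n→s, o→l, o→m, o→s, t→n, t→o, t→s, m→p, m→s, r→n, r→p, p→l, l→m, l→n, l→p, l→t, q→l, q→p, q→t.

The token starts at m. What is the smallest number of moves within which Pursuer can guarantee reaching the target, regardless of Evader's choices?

1

A0 = {s}
A1: add {m} — m (Pursuer) has m→s.
A2 = A1; e.g. l (Evader) can still go to n. Fixed point.
m enters the attractor at level 1, so Pursuer can force the target in 1 move from there.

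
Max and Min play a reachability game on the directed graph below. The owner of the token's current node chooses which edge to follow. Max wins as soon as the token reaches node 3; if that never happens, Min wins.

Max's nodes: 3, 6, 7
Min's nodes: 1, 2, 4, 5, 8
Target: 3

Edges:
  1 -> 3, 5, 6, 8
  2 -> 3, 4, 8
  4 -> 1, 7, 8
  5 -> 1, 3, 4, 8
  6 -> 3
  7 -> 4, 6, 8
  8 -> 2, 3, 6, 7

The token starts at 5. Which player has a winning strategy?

Min

A0 = {3}
A1: add {6} — 6 (Max) has 6→3.
A2: add {7} — 7 (Max) has 7→6.
A3 = A2; e.g. 1 (Min) can still go to 5. Fixed point.
5 never enters the attractor, so Min can avoid the target forever.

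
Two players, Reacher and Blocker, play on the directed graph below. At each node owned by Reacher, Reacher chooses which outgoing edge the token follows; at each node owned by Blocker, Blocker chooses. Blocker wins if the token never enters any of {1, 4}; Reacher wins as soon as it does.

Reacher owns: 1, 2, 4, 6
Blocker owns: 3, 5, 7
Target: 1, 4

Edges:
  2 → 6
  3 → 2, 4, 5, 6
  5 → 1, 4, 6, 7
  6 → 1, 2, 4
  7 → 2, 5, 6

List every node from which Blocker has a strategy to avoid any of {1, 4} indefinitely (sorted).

A0 = {1, 4}
A1: add {6} — 6 (Reacher) has 6→1.
A2: add {2} — 2 (Reacher) has 2→6.
A3 = A2; e.g. 3 (Blocker) can still go to 5. Fixed point.
Reacher's attractor = {1, 2, 4, 6}; Blocker avoids the target exactly from the complement.

3, 5, 7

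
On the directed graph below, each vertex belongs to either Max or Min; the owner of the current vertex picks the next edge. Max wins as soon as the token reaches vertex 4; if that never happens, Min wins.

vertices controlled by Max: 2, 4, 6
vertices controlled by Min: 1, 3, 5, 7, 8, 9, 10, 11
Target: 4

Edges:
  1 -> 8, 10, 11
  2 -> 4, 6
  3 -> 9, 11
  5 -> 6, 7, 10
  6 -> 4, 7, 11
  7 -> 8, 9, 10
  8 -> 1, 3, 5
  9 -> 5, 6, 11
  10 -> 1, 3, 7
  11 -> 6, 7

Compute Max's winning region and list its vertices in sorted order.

A0 = {4}
A1: add {2, 6} — 2 (Max) has 2→4; 6 (Max) has 6→4.
A2 = A1; e.g. 1 (Min) can still go to 8. Fixed point.
Max's winning region = {2, 4, 6}.

2, 4, 6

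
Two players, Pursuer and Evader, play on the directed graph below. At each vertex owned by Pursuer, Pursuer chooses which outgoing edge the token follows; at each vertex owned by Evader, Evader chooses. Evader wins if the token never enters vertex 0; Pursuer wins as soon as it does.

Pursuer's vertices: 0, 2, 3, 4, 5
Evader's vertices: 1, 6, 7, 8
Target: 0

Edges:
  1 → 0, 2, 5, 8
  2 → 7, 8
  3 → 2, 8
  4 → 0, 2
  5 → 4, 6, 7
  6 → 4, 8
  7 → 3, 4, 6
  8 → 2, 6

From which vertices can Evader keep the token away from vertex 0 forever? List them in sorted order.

1, 2, 3, 6, 7, 8

A0 = {0}
A1: add {4} — 4 (Pursuer) has 4→0.
A2: add {5} — 5 (Pursuer) has 5→4.
A3 = A2; e.g. 1 (Evader) can still go to 2. Fixed point.
Pursuer's attractor = {0, 4, 5}; Evader avoids the target exactly from the complement.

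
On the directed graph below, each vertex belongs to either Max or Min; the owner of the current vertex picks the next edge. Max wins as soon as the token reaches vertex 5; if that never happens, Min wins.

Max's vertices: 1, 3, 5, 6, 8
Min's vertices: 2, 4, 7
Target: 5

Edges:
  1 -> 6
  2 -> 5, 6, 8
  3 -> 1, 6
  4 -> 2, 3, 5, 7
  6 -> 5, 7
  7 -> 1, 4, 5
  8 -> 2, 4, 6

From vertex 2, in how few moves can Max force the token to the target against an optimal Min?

3

A0 = {5}
A1: add {6} — 6 (Max) has 6→5.
A2: add {1, 3, 8} — 1 (Max) has 1→6; 3 (Max) has 3→6; 8 (Max) has 8→6.
A3: add {2} — 2 (Min): all of {5, 6, 8} already in.
A4 = A3; e.g. 4 (Min) can still go to 7. Fixed point.
2 enters the attractor at level 3, so Max can force the target in 3 moves from there.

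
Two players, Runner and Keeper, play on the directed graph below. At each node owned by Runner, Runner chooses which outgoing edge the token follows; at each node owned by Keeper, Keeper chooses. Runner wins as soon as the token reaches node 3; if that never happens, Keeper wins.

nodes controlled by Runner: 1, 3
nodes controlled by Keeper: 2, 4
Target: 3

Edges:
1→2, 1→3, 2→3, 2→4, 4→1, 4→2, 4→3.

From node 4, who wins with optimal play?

A0 = {3}
A1: add {1} — 1 (Runner) has 1→3.
A2 = A1; e.g. 2 (Keeper) can still go to 4. Fixed point.
4 never enters the attractor, so Keeper can avoid the target forever.

Keeper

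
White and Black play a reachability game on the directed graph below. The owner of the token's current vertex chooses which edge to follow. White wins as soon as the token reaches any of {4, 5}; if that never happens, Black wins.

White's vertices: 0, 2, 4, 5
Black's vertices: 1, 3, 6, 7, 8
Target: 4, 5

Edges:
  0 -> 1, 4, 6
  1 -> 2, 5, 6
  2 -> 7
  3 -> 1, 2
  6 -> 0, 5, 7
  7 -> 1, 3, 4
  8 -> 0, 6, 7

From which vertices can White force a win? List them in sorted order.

0, 4, 5

A0 = {4, 5}
A1: add {0} — 0 (White) has 0→4.
A2 = A1; e.g. 1 (Black) can still go to 2. Fixed point.
White's winning region = {0, 4, 5}.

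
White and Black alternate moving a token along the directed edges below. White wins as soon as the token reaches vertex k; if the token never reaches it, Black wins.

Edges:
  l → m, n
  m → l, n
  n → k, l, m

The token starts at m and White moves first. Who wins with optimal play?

Track states (vertex, player-to-move).
A0 = {(k,White), (k,Black)}
A1: add {(n,White)}.
A2 = A1; e.g. (l,White) stays out. (m,White) never enters ⇒ Black avoids the target.

Black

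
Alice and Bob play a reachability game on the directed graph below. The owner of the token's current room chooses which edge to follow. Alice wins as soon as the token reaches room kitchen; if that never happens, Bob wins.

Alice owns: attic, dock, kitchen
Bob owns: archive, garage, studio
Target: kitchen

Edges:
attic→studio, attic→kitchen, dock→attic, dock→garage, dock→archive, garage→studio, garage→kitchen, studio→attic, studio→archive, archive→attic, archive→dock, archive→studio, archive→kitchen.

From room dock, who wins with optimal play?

A0 = {kitchen}
A1: add {attic} — attic (Alice) has attic→kitchen.
A2: add {dock} — dock (Alice) has dock→attic.
A3 = A2; e.g. garage (Bob) can still go to studio. Fixed point.
dock ∈ A2, so Alice can force the target.

Alice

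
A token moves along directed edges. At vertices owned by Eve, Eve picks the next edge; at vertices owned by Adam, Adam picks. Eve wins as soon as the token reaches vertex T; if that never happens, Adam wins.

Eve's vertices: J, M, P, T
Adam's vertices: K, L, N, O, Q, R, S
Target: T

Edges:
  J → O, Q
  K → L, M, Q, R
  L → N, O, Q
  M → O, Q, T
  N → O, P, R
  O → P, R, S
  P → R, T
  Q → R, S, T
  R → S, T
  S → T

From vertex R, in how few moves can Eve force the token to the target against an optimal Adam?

2

A0 = {T}
A1: add {M, P, S} — M (Eve) has M→T; P (Eve) has P→T; S (Adam): all of {T} already in.
A2: add {R} — R (Adam): all of {S, T} already in.
R enters the attractor at level 2, so Eve can force the target in 2 moves from there.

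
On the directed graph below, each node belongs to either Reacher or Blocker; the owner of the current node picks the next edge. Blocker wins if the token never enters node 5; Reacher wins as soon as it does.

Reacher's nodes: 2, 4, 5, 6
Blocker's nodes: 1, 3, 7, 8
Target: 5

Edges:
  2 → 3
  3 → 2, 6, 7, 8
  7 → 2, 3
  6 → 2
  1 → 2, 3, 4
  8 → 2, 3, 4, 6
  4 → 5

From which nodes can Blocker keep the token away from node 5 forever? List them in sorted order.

1, 2, 3, 6, 7, 8

A0 = {5}
A1: add {4} — 4 (Reacher) has 4→5.
A2 = A1; e.g. 1 (Blocker) can still go to 2. Fixed point.
Reacher's attractor = {4, 5}; Blocker avoids the target exactly from the complement.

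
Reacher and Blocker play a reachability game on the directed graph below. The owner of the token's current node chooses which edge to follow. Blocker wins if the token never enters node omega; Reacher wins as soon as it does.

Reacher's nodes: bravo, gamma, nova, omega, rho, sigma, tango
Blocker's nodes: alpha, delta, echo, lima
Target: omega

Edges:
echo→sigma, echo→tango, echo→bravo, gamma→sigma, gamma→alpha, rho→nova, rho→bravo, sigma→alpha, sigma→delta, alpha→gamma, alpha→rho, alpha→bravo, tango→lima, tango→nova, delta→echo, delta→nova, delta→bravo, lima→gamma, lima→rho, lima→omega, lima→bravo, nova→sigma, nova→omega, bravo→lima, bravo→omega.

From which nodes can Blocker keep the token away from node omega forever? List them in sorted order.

alpha, delta, echo, gamma, lima, sigma

A0 = {omega}
A1: add {bravo, nova} — nova (Reacher) has nova→omega; bravo (Reacher) has bravo→omega.
A2: add {rho, tango} — rho (Reacher) has rho→nova; tango (Reacher) has tango→nova.
A3 = A2; e.g. echo (Blocker) can still go to sigma. Fixed point.
Reacher's attractor = {bravo, nova, omega, rho, tango}; Blocker avoids the target exactly from the complement.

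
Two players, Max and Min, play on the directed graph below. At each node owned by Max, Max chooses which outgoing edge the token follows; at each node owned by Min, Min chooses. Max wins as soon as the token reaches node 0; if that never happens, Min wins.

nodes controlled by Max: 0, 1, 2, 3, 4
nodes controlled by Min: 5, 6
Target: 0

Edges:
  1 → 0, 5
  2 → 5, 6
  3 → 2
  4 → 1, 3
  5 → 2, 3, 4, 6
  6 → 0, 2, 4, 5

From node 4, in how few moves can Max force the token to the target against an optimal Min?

2

A0 = {0}
A1: add {1} — 1 (Max) has 1→0.
A2: add {4} — 4 (Max) has 4→1.
A3 = A2; e.g. 2 (Max) has no edge into A2. Fixed point.
4 enters the attractor at level 2, so Max can force the target in 2 moves from there.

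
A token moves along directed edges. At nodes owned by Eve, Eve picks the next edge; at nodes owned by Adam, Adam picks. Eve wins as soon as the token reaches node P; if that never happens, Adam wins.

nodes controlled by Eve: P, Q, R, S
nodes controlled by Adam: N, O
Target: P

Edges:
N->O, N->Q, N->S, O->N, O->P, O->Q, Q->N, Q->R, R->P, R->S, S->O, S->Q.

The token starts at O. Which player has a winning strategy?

A0 = {P}
A1: add {R} — R (Eve) has R→P.
A2: add {Q} — Q (Eve) has Q→R.
A3: add {S} — S (Eve) has S→Q.
A4 = A3; e.g. N (Adam) can still go to O. Fixed point.
O never enters the attractor, so Adam can avoid the target forever.

Adam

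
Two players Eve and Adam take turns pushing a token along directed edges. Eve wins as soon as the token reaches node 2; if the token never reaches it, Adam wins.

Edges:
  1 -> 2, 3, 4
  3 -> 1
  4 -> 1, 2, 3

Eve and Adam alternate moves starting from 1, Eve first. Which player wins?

Track states (vertex, player-to-move).
A0 = {(2,Eve), (2,Adam)}
A1: add {(1,Eve), (4,Eve)}.
(1,Eve) ∈ A1 ⇒ Eve forces the target.

Eve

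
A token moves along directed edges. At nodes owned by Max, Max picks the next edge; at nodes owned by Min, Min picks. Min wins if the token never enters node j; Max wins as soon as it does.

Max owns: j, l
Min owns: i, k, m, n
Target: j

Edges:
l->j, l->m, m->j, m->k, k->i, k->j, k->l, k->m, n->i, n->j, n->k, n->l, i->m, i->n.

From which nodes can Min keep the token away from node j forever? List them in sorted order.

A0 = {j}
A1: add {l} — l (Max) has l→j.
A2 = A1; e.g. i (Min) can still go to m. Fixed point.
Max's attractor = {j, l}; Min avoids the target exactly from the complement.

i, k, m, n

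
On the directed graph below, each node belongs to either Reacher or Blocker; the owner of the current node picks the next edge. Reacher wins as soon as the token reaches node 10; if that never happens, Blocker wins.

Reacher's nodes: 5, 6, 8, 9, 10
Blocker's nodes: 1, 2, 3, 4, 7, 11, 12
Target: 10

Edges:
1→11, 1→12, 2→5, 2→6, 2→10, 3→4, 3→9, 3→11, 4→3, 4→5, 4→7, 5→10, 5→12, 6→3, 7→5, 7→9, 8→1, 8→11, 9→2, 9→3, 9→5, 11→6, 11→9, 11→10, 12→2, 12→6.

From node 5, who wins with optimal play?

Reacher

A0 = {10}
A1: add {5} — 5 (Reacher) has 5→10.
5 ∈ A1, so Reacher can force the target.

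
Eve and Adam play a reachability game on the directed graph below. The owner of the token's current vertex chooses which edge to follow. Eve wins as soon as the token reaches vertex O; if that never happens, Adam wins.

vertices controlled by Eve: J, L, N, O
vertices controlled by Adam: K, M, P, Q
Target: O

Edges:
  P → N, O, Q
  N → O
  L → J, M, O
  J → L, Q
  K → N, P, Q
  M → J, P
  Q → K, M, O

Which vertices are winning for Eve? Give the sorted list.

J, L, N, O

A0 = {O}
A1: add {L, N} — L (Eve) has L→O; N (Eve) has N→O.
A2: add {J} — J (Eve) has J→L.
A3 = A2; e.g. K (Adam) can still go to P. Fixed point.
Eve's winning region = {J, L, N, O}.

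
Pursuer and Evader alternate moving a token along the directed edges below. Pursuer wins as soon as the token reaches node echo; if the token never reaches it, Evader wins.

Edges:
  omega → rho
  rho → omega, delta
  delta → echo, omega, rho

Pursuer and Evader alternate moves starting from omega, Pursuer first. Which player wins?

Evader

Track states (vertex, player-to-move).
A0 = {(echo,Pursuer), (echo,Evader)}
A1: add {(delta,Pursuer)}.
A2 = A1; e.g. (omega,Pursuer) stays out. (omega,Pursuer) never enters ⇒ Evader avoids the target.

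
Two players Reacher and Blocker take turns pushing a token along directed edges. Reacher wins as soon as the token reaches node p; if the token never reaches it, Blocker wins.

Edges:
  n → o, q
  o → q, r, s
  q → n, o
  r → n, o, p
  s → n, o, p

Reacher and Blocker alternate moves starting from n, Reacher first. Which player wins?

Blocker

Track states (vertex, player-to-move).
A0 = {(p,Reacher), (p,Blocker)}
A1: add {(r,Reacher), (s,Reacher)}.
A2 = A1; e.g. (n,Reacher) stays out. (n,Reacher) never enters ⇒ Blocker avoids the target.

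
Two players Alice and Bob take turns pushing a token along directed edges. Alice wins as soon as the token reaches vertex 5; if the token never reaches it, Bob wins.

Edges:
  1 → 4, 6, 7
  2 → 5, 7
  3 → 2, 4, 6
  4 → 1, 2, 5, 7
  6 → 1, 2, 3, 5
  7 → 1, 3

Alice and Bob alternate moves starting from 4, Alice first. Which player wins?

Track states (vertex, player-to-move).
A0 = {(5,Alice), (5,Bob)}
A1: add {(2,Alice), (4,Alice), (6,Alice)}.
(4,Alice) ∈ A1 ⇒ Alice forces the target.

Alice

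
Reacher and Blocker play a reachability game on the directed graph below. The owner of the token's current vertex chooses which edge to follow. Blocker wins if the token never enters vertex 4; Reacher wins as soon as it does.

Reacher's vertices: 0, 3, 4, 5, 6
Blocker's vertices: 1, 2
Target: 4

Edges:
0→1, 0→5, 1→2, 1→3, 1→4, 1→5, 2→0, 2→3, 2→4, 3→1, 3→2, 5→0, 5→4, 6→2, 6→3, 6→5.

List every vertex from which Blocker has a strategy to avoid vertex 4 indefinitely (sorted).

1, 2, 3

A0 = {4}
A1: add {5} — 5 (Reacher) has 5→4.
A2: add {0, 6} — 0 (Reacher) has 0→5; 6 (Reacher) has 6→5.
A3 = A2; e.g. 1 (Blocker) can still go to 2. Fixed point.
Reacher's attractor = {0, 4, 5, 6}; Blocker avoids the target exactly from the complement.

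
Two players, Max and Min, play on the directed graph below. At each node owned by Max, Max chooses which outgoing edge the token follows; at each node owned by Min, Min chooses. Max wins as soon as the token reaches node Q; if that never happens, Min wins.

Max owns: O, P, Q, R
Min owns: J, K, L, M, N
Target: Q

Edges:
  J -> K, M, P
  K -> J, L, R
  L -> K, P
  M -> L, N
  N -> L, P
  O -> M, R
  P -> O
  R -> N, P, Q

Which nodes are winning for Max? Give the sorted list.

O, P, Q, R

A0 = {Q}
A1: add {R} — R (Max) has R→Q.
A2: add {O} — O (Max) has O→R.
A3: add {P} — P (Max) has P→O.
A4 = A3; e.g. J (Min) can still go to K. Fixed point.
Max's winning region = {O, P, Q, R}.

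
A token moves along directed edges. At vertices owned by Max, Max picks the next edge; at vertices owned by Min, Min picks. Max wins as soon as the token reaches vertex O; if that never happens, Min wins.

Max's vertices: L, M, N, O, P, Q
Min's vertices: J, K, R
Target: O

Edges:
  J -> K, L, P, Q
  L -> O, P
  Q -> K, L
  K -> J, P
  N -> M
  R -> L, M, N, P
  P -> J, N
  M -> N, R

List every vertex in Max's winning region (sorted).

A0 = {O}
A1: add {L} — L (Max) has L→O.
A2: add {Q} — Q (Max) has Q→L.
A3 = A2; e.g. J (Min) can still go to K. Fixed point.
Max's winning region = {L, O, Q}.

L, O, Q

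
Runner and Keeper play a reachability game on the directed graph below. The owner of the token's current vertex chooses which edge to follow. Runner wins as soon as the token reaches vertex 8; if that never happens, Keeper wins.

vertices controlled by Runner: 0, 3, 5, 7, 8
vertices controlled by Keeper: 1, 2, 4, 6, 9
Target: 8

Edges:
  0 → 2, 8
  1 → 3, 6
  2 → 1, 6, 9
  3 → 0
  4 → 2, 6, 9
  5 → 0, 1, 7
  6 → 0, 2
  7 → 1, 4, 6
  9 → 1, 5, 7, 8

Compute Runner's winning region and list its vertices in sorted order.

A0 = {8}
A1: add {0} — 0 (Runner) has 0→8.
A2: add {3, 5} — 3 (Runner) has 3→0; 5 (Runner) has 5→0.
A3 = A2; e.g. 1 (Keeper) can still go to 6. Fixed point.
Runner's winning region = {0, 3, 5, 8}.

0, 3, 5, 8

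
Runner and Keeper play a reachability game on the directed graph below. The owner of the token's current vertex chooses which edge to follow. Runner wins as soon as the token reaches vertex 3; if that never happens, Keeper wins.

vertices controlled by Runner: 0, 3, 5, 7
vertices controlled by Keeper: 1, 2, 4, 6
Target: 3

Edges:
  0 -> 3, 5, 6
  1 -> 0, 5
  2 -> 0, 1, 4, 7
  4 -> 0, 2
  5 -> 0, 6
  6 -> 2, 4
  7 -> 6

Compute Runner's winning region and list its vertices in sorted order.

0, 1, 3, 5

A0 = {3}
A1: add {0} — 0 (Runner) has 0→3.
A2: add {5} — 5 (Runner) has 5→0.
A3: add {1} — 1 (Keeper): all of {0, 5} already in.
A4 = A3; e.g. 2 (Keeper) can still go to 4. Fixed point.
Runner's winning region = {0, 1, 3, 5}.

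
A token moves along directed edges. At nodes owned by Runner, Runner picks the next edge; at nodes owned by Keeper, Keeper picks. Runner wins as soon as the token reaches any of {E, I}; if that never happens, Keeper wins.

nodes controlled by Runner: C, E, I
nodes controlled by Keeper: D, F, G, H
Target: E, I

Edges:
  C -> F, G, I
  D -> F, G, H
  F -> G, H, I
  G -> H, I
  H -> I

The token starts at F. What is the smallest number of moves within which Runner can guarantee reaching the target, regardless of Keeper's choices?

A0 = {E, I}
A1: add {C, H} — C (Runner) has C→I; H (Keeper): all of {I} already in.
A2: add {G} — G (Keeper): all of {H, I} already in.
A3: add {F} — F (Keeper): all of {G, H, I} already in.
F enters the attractor at level 3, so Runner can force the target in 3 moves from there.

3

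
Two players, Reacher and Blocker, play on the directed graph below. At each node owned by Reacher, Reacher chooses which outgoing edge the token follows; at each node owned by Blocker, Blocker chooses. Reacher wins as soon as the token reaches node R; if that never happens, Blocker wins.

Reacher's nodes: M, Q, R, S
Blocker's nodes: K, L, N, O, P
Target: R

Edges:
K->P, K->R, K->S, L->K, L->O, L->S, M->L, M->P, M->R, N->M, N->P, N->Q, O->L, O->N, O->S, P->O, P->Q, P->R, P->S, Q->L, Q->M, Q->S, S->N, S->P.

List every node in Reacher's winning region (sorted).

A0 = {R}
A1: add {M} — M (Reacher) has M→R.
A2: add {Q} — Q (Reacher) has Q→M.
A3 = A2; e.g. K (Blocker) can still go to P. Fixed point.
Reacher's winning region = {M, Q, R}.

M, Q, R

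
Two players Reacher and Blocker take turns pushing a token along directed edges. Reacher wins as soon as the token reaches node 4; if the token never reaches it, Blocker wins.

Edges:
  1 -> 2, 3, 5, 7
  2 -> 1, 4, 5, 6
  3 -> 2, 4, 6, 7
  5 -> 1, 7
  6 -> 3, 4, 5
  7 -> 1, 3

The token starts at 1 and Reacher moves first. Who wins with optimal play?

Track states (vertex, player-to-move).
A0 = {(4,Reacher), (4,Blocker)}
A1: add {(2,Reacher), (3,Reacher), (6,Reacher)}.
A2 = A1; e.g. (1,Reacher) stays out. (1,Reacher) never enters ⇒ Blocker avoids the target.

Blocker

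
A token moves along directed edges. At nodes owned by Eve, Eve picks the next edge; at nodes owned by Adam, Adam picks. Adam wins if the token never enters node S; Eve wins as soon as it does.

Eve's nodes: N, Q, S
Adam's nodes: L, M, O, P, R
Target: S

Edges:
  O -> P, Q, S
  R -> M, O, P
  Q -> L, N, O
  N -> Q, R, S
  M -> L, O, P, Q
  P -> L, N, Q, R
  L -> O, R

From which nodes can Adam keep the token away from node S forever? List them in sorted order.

L, M, O, P, R

A0 = {S}
A1: add {N} — N (Eve) has N→S.
A2: add {Q} — Q (Eve) has Q→N.
A3 = A2; e.g. L (Adam) can still go to O. Fixed point.
Eve's attractor = {N, Q, S}; Adam avoids the target exactly from the complement.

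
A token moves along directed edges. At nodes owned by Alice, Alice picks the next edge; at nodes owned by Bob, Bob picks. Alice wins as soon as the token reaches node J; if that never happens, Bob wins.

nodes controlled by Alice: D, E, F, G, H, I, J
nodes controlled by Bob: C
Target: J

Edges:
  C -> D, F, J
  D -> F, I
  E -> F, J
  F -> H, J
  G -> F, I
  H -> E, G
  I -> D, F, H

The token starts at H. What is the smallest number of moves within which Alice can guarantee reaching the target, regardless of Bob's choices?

2

A0 = {J}
A1: add {E, F} — E (Alice) has E→J; F (Alice) has F→J.
A2: add {D, G, H, I} — D (Alice) has D→F; G (Alice) has G→F; H (Alice) has H→E; I (Alice) has I→F.
H enters the attractor at level 2, so Alice can force the target in 2 moves from there.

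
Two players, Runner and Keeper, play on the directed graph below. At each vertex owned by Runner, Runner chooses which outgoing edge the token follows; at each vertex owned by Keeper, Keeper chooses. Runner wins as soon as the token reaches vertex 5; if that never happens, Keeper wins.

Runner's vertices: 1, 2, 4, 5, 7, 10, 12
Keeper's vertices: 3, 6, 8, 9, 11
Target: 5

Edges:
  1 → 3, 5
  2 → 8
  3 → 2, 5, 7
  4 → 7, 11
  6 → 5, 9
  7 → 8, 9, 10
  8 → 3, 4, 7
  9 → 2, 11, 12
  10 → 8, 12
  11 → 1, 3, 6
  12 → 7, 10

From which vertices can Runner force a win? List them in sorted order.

1, 5

A0 = {5}
A1: add {1} — 1 (Runner) has 1→5.
A2 = A1; e.g. 2 (Runner) has no edge into A1. Fixed point.
Runner's winning region = {1, 5}.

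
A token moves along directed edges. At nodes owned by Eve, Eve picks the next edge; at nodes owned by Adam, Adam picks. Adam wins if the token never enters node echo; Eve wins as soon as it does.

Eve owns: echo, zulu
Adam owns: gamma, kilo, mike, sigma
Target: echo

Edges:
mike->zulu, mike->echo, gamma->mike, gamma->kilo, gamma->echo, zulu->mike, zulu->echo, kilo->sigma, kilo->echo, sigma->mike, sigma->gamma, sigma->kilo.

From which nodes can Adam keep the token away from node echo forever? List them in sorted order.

gamma, kilo, sigma

A0 = {echo}
A1: add {zulu} — zulu (Eve) has zulu→echo.
A2: add {mike} — mike (Adam): all of {zulu, echo} already in.
A3 = A2; e.g. gamma (Adam) can still go to kilo. Fixed point.
Eve's attractor = {echo, mike, zulu}; Adam avoids the target exactly from the complement.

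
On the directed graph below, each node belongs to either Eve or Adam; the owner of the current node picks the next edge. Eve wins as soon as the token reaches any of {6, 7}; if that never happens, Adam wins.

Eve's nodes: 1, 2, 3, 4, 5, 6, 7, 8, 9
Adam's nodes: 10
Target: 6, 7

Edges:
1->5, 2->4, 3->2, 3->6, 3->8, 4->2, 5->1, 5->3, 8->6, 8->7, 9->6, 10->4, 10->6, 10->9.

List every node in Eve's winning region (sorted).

1, 3, 5, 6, 7, 8, 9

A0 = {6, 7}
A1: add {3, 8, 9} — 3 (Eve) has 3→6; 8 (Eve) has 8→6; 9 (Eve) has 9→6.
A2: add {5} — 5 (Eve) has 5→3.
A3: add {1} — 1 (Eve) has 1→5.
A4 = A3; e.g. 2 (Eve) has no edge into A3. Fixed point.
Eve's winning region = {1, 3, 5, 6, 7, 8, 9}.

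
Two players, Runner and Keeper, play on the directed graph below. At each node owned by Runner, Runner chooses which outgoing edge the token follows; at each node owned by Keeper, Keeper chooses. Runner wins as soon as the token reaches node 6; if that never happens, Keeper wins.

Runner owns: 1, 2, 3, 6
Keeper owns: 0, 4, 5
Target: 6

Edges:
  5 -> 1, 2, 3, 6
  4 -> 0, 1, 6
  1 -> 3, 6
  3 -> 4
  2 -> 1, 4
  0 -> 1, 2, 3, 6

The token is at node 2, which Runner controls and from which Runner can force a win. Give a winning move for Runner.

A0 = {6}
A1: add {1} — 1 (Runner) has 1→6.
A2: add {2} — 2 (Runner) has 2→1.
A3 = A2; e.g. 0 (Keeper) can still go to 3. Fixed point.
From 2, successor 1 is in the attractor (rank 1); the other successor 4 is not.

1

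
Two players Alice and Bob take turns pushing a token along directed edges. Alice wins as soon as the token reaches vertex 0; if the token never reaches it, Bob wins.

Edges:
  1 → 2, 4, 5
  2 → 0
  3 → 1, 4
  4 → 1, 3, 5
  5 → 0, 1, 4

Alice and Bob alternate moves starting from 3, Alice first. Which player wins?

Track states (vertex, player-to-move).
A0 = {(0,Alice), (0,Bob)}
A1: add {(2,Alice), (2,Bob), (5,Alice)}.
A2: add {(1,Alice)}.
A3 = A2; e.g. (1,Bob) stays out. (3,Alice) never enters ⇒ Bob avoids the target.

Bob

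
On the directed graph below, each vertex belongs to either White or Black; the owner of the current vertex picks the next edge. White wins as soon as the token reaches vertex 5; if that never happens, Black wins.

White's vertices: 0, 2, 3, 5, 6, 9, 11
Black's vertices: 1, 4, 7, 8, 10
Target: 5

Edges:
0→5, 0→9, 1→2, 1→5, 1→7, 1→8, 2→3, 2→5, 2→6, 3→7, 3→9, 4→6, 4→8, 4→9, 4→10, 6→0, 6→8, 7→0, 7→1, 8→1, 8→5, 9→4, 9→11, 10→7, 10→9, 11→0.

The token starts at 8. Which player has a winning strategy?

Black

A0 = {5}
A1: add {0, 2} — 0 (White) has 0→5; 2 (White) has 2→5.
A2: add {6, 11} — 6 (White) has 6→0; 11 (White) has 11→0.
A3: add {9} — 9 (White) has 9→11.
A4: add {3} — 3 (White) has 3→9.
A5 = A4; e.g. 1 (Black) can still go to 7. Fixed point.
8 never enters the attractor, so Black can avoid the target forever.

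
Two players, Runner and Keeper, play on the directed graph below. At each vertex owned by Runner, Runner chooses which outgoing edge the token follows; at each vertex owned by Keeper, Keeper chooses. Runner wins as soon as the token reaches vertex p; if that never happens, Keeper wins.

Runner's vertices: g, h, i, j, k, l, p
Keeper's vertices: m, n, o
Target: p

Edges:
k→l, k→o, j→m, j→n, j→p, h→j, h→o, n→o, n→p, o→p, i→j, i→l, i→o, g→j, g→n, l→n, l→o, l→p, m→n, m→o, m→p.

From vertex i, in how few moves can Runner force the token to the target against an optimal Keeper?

2

A0 = {p}
A1: add {j, l, o} — j (Runner) has j→p; l (Runner) has l→p; o (Keeper): all of {p} already in.
A2: add {g, h, i, k, n} — g (Runner) has g→j; h (Runner) has h→j; i (Runner) has i→j; k (Runner) has k→l; n (Keeper): all of {o, p} already in.
i enters the attractor at level 2, so Runner can force the target in 2 moves from there.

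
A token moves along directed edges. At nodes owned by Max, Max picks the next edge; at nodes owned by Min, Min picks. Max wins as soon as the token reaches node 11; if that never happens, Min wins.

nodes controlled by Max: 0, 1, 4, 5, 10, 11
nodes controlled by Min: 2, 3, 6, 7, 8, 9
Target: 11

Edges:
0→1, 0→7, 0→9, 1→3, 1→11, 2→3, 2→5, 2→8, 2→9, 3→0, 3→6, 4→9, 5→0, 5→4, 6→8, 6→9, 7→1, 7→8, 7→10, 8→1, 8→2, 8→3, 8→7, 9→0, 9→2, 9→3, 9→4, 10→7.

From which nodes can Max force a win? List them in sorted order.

A0 = {11}
A1: add {1} — 1 (Max) has 1→11.
A2: add {0} — 0 (Max) has 0→1.
A3: add {5} — 5 (Max) has 5→0.
A4 = A3; e.g. 2 (Min) can still go to 3. Fixed point.
Max's winning region = {0, 1, 5, 11}.

0, 1, 5, 11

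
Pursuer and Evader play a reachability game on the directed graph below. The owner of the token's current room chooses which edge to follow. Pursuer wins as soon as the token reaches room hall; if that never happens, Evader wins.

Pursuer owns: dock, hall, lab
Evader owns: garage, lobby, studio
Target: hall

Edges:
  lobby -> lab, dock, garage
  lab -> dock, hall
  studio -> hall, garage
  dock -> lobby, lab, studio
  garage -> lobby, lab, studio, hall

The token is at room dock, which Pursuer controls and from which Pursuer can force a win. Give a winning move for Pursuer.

A0 = {hall}
A1: add {lab} — lab (Pursuer) has lab→hall.
A2: add {dock} — dock (Pursuer) has dock→lab.
A3 = A2; e.g. lobby (Evader) can still go to garage. Fixed point.
From dock, successor lab is in the attractor (rank 1); the other successors lobby, studio are not.

lab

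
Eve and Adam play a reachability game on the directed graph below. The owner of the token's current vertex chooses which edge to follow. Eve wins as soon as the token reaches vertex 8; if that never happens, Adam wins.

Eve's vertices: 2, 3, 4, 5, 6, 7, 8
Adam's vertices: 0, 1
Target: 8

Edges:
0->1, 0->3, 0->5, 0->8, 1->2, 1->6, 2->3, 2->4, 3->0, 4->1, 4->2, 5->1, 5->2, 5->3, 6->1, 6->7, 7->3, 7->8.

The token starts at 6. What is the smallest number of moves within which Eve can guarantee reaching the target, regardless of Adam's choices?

A0 = {8}
A1: add {7} — 7 (Eve) has 7→8.
A2: add {6} — 6 (Eve) has 6→7.
A3 = A2; e.g. 0 (Adam) can still go to 1. Fixed point.
6 enters the attractor at level 2, so Eve can force the target in 2 moves from there.

2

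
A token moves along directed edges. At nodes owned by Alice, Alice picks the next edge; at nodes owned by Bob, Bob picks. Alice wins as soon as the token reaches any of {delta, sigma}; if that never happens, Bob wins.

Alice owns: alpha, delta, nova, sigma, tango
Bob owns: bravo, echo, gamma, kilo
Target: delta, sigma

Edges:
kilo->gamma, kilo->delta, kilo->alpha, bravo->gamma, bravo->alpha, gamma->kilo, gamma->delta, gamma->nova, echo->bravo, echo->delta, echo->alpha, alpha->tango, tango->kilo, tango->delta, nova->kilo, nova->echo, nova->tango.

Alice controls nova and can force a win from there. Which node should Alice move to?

A0 = {delta, sigma}
A1: add {tango} — tango (Alice) has tango→delta.
A2: add {alpha, nova} — alpha (Alice) has alpha→tango; nova (Alice) has nova→tango.
A3 = A2; e.g. kilo (Bob) can still go to gamma. Fixed point.
From nova, successor tango is in the attractor (rank 1); the other successors echo, kilo are not.

tango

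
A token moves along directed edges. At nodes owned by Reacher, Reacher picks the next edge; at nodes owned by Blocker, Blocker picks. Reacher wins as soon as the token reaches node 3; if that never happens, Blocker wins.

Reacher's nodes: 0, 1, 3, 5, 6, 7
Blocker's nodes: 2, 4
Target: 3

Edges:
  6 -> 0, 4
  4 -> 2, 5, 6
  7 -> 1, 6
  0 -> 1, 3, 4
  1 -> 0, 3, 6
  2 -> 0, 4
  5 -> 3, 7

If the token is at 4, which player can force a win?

A0 = {3}
A1: add {0, 1, 5} — 0 (Reacher) has 0→3; 1 (Reacher) has 1→3; 5 (Reacher) has 5→3.
A2: add {6, 7} — 6 (Reacher) has 6→0; 7 (Reacher) has 7→1.
A3 = A2; e.g. 2 (Blocker) can still go to 4. Fixed point.
4 never enters the attractor, so Blocker can avoid the target forever.

Blocker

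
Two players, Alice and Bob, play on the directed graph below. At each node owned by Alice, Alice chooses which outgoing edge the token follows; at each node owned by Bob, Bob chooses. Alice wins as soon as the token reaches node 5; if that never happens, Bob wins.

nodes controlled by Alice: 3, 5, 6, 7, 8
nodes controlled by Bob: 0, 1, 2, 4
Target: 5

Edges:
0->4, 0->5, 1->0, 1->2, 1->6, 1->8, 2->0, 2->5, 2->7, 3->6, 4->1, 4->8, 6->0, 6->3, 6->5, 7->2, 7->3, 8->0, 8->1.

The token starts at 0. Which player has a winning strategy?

A0 = {5}
A1: add {6} — 6 (Alice) has 6→5.
A2: add {3} — 3 (Alice) has 3→6.
A3: add {7} — 7 (Alice) has 7→3.
A4 = A3; e.g. 0 (Bob) can still go to 4. Fixed point.
0 never enters the attractor, so Bob can avoid the target forever.

Bob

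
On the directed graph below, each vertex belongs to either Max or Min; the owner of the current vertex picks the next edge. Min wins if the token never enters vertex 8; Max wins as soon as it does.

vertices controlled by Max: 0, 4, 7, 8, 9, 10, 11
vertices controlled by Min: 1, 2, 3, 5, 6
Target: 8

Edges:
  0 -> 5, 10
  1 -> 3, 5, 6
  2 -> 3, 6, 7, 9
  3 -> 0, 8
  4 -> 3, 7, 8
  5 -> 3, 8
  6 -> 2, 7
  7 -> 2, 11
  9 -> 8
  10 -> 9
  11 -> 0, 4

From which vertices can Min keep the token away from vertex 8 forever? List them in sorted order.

A0 = {8}
A1: add {4, 9} — 4 (Max) has 4→8; 9 (Max) has 9→8.
A2: add {10, 11} — 10 (Max) has 10→9; 11 (Max) has 11→4.
A3: add {0, 7} — 0 (Max) has 0→10; 7 (Max) has 7→11.
A4: add {3} — 3 (Min): all of {0, 8} already in.
A5: add {5} — 5 (Min): all of {3, 8} already in.
A6 = A5; e.g. 1 (Min) can still go to 6. Fixed point.
Max's attractor = {0, 3, 4, 5, 7, 8, 9, 10, 11}; Min avoids the target exactly from the complement.

1, 2, 6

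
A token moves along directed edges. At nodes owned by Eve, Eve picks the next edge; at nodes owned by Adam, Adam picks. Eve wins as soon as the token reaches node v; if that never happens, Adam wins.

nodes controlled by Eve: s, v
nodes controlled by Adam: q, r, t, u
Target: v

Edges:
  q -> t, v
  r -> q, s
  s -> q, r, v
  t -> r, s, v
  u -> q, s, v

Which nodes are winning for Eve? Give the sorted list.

A0 = {v}
A1: add {s} — s (Eve) has s→v.
A2 = A1; e.g. q (Adam) can still go to t. Fixed point.
Eve's winning region = {s, v}.

s, v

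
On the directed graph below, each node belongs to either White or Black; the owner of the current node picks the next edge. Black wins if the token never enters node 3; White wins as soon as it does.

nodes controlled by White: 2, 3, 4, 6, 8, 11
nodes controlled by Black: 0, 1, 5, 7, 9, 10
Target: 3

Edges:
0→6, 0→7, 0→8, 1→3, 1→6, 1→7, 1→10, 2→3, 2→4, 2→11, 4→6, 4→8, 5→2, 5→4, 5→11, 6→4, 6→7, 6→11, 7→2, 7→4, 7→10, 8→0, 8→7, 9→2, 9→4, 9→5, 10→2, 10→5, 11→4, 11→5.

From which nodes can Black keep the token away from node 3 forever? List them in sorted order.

0, 1, 4, 5, 6, 7, 8, 9, 10, 11

A0 = {3}
A1: add {2} — 2 (White) has 2→3.
A2 = A1; e.g. 0 (Black) can still go to 6. Fixed point.
White's attractor = {2, 3}; Black avoids the target exactly from the complement.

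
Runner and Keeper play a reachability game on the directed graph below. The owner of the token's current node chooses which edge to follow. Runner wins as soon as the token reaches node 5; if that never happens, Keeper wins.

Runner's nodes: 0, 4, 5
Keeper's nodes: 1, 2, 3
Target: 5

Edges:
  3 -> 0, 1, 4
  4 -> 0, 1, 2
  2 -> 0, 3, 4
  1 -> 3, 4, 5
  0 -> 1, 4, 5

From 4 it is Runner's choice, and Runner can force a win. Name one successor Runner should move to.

0

A0 = {5}
A1: add {0} — 0 (Runner) has 0→5.
A2: add {4} — 4 (Runner) has 4→0.
A3 = A2; e.g. 1 (Keeper) can still go to 3. Fixed point.
From 4, successor 0 is in the attractor (rank 1); the other successors 1, 2 are not.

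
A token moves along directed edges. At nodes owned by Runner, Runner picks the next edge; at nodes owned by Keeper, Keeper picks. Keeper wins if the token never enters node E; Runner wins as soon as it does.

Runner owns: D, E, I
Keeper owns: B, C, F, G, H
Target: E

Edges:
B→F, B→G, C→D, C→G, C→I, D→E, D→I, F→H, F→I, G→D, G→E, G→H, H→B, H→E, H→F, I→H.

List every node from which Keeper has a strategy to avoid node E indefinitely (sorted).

B, C, F, G, H, I

A0 = {E}
A1: add {D} — D (Runner) has D→E.
A2 = A1; e.g. B (Keeper) can still go to F. Fixed point.
Runner's attractor = {D, E}; Keeper avoids the target exactly from the complement.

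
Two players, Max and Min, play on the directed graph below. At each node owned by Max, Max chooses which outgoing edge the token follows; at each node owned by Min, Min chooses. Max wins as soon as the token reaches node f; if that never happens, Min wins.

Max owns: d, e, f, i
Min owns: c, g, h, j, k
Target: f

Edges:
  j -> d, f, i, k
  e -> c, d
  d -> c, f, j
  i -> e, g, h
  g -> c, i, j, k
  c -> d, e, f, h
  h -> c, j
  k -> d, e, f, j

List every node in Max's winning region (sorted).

d, e, f, i

A0 = {f}
A1: add {d} — d (Max) has d→f.
A2: add {e} — e (Max) has e→d.
A3: add {i} — i (Max) has i→e.
A4 = A3; e.g. c (Min) can still go to h. Fixed point.
Max's winning region = {d, e, f, i}.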